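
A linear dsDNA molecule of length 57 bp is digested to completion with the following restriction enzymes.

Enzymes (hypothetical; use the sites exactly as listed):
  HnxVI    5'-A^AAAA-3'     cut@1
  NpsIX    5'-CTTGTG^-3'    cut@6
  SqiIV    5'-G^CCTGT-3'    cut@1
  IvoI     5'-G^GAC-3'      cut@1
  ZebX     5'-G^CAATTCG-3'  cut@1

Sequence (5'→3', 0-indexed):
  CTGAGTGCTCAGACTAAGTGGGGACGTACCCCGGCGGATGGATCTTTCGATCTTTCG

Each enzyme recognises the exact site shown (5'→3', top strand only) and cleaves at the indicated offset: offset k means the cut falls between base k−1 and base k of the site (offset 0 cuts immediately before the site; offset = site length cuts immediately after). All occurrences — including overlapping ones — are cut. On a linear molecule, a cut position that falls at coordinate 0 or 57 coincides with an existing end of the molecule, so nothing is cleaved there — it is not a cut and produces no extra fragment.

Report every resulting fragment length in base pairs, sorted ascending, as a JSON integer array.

Site scan:
  HnxVI (AAAAA, off=1): no sites
  NpsIX (CTTGTG, off=6): no sites
  SqiIV (GCCTGT, off=1): no sites
  IvoI (GGAC, off=1): starts [21] → cuts [22]
  ZebX (GCAATTCG, off=1): no sites

All cut coordinates (distinct, sorted): [22]

Fragments:
  [0,22): 22 bp
  [22,57): 35 bp

[22,35]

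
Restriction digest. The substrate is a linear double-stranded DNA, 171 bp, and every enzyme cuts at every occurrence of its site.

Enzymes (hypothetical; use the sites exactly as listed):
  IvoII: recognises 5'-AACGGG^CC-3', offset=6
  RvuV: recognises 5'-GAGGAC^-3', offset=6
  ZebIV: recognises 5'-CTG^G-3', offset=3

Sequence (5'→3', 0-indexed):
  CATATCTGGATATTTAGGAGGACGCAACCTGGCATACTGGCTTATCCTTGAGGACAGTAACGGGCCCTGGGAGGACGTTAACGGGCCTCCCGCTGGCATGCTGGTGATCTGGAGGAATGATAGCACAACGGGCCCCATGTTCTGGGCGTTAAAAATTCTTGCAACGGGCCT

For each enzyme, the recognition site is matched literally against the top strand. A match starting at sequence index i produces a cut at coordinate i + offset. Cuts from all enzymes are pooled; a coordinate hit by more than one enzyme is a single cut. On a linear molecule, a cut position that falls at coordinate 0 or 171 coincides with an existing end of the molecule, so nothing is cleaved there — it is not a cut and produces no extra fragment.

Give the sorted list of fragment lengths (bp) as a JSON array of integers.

[3,5,7,8,8,8,8,8,9,9,10,12,15,16,21,24]

Per-enzyme occurrences:
  IvoII (AACGGGCC, off=6): starts [58, 79, 126, 162] → cuts [64, 85, 132, 168]
  RvuV (GAGGAC, off=6): starts [17, 49, 70] → cuts [23, 55, 76]
  ZebIV (CTGG, off=3): starts [5, 28, 36, 66, 92, 100, 108, 141] → cuts [8, 31, 39, 69, 95, 103, 111, 144]

All cut coordinates (distinct, sorted): [8, 23, 31, 39, 55, 64, 69, 76, 85, 95, 103, 111, 132, 144, 168]

Fragments:
  [0,8): 8 bp
  [8,23): 15 bp
  [23,31): 8 bp
  [31,39): 8 bp
  [39,55): 16 bp
  [55,64): 9 bp
  [64,69): 5 bp
  [69,76): 7 bp
  [76,85): 9 bp
  [85,95): 10 bp
  [95,103): 8 bp
  [103,111): 8 bp
  [111,132): 21 bp
  [132,144): 12 bp
  [144,168): 24 bp
  [168,171): 3 bp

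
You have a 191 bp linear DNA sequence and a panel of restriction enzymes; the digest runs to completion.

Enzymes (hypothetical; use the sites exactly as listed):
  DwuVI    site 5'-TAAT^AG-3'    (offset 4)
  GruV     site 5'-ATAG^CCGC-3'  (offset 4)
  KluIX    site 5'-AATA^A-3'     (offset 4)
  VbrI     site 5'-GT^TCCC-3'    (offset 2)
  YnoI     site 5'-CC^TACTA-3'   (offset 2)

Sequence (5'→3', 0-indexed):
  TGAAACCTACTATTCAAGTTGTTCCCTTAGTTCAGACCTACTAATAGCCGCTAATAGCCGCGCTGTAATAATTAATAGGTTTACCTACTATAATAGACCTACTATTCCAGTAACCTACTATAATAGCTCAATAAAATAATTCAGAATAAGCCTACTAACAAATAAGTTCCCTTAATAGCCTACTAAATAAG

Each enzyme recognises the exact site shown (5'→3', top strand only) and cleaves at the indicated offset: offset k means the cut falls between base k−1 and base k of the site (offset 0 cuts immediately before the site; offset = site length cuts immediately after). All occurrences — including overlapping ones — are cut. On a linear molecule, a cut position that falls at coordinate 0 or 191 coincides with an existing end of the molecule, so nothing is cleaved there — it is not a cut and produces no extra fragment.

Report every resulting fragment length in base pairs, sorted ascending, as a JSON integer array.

Site scan:
  DwuVI TAATAG/4: at [41, 51, 72, 90, 120, 172] ⇒ [45, 55, 76, 94, 124, 176]
  GruV ATAGCCGC/4: at [43, 53] ⇒ [47, 57]
  KluIX AATAA/4: at [66, 129, 134, 144, 160, 185] ⇒ [70, 133, 138, 148, 164, 189]
  VbrI GTTCCC/2: at [20, 165] ⇒ [22, 167]
  YnoI CCTACTA/2: at [5, 36, 83, 97, 113, 150, 178] ⇒ [7, 38, 85, 99, 115, 152, 180]

All cut coordinates (distinct, sorted): [7, 22, 38, 45, 47, 55, 57, 70, 76, 85, 94, 99, 115, 124, 133, 138, 148, 152, 164, 167, 176, 180, 189]

Fragments:
  [0,7): 7 bp
  [7,22): 15 bp
  [22,38): 16 bp
  [38,45): 7 bp
  [45,47): 2 bp
  [47,55): 8 bp
  [55,57): 2 bp
  [57,70): 13 bp
  [70,76): 6 bp
  [76,85): 9 bp
  [85,94): 9 bp
  [94,99): 5 bp
  [99,115): 16 bp
  [115,124): 9 bp
  [124,133): 9 bp
  [133,138): 5 bp
  [138,148): 10 bp
  [148,152): 4 bp
  [152,164): 12 bp
  [164,167): 3 bp
  [167,176): 9 bp
  [176,180): 4 bp
  [180,189): 9 bp
  [189,191): 2 bp

[2,2,2,3,4,4,5,5,6,7,7,8,9,9,9,9,9,9,10,12,13,15,16,16]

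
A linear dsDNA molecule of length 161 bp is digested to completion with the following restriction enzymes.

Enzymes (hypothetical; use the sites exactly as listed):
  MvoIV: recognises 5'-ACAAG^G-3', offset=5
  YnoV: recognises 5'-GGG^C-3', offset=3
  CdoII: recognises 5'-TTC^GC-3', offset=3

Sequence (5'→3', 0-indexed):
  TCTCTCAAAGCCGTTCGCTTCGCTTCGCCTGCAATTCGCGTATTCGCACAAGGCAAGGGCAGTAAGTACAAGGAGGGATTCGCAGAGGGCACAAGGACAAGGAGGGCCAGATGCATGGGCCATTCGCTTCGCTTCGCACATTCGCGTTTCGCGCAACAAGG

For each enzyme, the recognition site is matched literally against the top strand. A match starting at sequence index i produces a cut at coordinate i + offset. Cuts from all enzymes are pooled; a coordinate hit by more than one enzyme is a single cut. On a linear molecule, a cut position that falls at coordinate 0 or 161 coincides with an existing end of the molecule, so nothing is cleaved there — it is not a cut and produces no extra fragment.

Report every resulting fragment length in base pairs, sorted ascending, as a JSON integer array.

[1,5,5,5,5,5,6,6,6,7,7,7,8,8,8,9,10,11,13,13,16]

Site scan:
  MvoIV ACAAGG/5: at [47, 67, 90, 96, 155] ⇒ [52, 72, 95, 101, 160]
  YnoV GGGC/3: at [56, 86, 103, 116] ⇒ [59, 89, 106, 119]
  CdoII TTCGC/3: at [13, 18, 23, 34, 42, 78, 122, 127, 132, 140, 147] ⇒ [16, 21, 26, 37, 45, 81, 125, 130, 135, 143, 150]

Pooled cuts: [16, 21, 26, 37, 45, 52, 59, 72, 81, 89, 95, 101, 106, 119, 125, 130, 135, 143, 150, 160]

Fragment lengths:
  [0,16): 16 bp
  [16,21): 5 bp
  [21,26): 5 bp
  [26,37): 11 bp
  [37,45): 8 bp
  [45,52): 7 bp
  [52,59): 7 bp
  [59,72): 13 bp
  [72,81): 9 bp
  [81,89): 8 bp
  [89,95): 6 bp
  [95,101): 6 bp
  [101,106): 5 bp
  [106,119): 13 bp
  [119,125): 6 bp
  [125,130): 5 bp
  [130,135): 5 bp
  [135,143): 8 bp
  [143,150): 7 bp
  [150,160): 10 bp
  [160,161): 1 bp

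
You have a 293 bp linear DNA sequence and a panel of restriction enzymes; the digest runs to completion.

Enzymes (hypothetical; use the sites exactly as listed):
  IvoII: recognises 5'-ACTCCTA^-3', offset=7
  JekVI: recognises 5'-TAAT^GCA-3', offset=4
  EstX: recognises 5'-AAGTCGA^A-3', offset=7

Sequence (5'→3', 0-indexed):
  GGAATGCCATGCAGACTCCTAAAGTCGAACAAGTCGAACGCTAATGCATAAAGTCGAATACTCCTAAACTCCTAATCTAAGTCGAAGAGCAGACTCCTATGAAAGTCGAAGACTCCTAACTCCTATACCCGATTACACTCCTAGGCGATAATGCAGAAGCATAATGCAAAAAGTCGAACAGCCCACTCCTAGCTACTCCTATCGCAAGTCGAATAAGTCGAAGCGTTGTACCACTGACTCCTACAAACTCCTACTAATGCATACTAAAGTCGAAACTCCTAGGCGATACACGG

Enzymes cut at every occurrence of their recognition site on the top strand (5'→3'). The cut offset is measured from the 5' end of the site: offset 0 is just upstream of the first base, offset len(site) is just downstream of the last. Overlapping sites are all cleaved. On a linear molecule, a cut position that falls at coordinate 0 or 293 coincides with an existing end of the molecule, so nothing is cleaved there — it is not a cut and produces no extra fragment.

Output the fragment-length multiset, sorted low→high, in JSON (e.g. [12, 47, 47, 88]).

Site scan:
  IvoII ACTCCTA/7: at [14, 59, 67, 92, 111, 118, 136, 184, 194, 236, 246, 274] ⇒ [21, 66, 74, 99, 118, 125, 143, 191, 201, 243, 253, 281]
  JekVI TAATGCA/4: at [41, 148, 161, 254] ⇒ [45, 152, 165, 258]
  EstX AAGTCGAA/7: at [21, 30, 50, 78, 102, 170, 205, 214, 266] ⇒ [28, 37, 57, 85, 109, 177, 212, 221, 273]

Pooled cuts: [21, 28, 37, 45, 57, 66, 74, 85, 99, 109, 118, 125, 143, 152, 165, 177, 191, 201, 212, 221, 243, 253, 258, 273, 281]

Fragment lengths:
  [0,21): 21 bp
  [21,28): 7 bp
  [28,37): 9 bp
  [37,45): 8 bp
  [45,57): 12 bp
  [57,66): 9 bp
  [66,74): 8 bp
  [74,85): 11 bp
  [85,99): 14 bp
  [99,109): 10 bp
  [109,118): 9 bp
  [118,125): 7 bp
  [125,143): 18 bp
  [143,152): 9 bp
  [152,165): 13 bp
  [165,177): 12 bp
  [177,191): 14 bp
  [191,201): 10 bp
  [201,212): 11 bp
  [212,221): 9 bp
  [221,243): 22 bp
  [243,253): 10 bp
  [253,258): 5 bp
  [258,273): 15 bp
  [273,281): 8 bp
  [281,293): 12 bp

[5,7,7,8,8,8,9,9,9,9,9,10,10,10,11,11,12,12,12,13,14,14,15,18,21,22]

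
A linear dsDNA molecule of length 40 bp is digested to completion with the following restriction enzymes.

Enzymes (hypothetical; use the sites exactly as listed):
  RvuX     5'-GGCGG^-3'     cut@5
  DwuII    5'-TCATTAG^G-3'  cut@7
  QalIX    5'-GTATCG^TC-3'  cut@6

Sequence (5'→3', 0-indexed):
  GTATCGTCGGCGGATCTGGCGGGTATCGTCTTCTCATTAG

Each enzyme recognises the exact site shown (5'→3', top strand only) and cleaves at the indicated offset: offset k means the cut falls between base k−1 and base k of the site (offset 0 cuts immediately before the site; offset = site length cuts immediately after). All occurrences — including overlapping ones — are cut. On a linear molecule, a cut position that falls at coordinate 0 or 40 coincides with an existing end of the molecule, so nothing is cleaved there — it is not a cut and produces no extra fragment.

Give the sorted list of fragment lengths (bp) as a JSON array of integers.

[6,6,7,9,12]

Per-enzyme occurrences:
  RvuX (GGCGG, off=5): starts [8, 17] → cuts [13, 22]
  DwuII (TCATTAGG, off=7): no sites
  QalIX (GTATCGTC, off=6): starts [0, 22] → cuts [6, 28]

Pooled cuts: [6, 13, 22, 28]

Fragments:
  [0,6): 6 bp
  [6,13): 7 bp
  [13,22): 9 bp
  [22,28): 6 bp
  [28,40): 12 bp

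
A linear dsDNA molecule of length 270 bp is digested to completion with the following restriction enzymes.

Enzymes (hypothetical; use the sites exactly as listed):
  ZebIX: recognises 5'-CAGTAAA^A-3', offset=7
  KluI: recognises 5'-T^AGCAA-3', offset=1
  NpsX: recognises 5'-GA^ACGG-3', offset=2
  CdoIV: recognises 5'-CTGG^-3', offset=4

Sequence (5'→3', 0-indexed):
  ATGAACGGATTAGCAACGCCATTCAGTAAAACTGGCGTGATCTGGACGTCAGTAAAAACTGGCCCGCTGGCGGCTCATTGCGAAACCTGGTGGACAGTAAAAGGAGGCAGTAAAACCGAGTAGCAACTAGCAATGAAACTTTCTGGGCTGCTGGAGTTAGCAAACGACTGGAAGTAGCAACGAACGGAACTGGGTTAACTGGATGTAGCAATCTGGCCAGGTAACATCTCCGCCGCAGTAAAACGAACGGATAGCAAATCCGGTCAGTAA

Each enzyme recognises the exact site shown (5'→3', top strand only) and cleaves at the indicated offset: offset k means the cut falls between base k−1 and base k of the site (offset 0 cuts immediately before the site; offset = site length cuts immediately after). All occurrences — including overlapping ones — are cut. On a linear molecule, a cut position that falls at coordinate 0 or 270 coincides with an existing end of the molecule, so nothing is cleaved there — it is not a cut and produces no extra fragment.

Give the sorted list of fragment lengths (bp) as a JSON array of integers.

[4,4,4,4,4,5,6,6,7,7,7,8,8,8,9,10,10,10,11,11,13,13,18,18,19,20,26]

Per-enzyme occurrences:
  ZebIX CAGTAAAA/7: at [23, 49, 94, 107, 235] ⇒ [30, 56, 101, 114, 242]
  KluI TAGCAA/1: at [10, 120, 127, 157, 174, 205, 251] ⇒ [11, 121, 128, 158, 175, 206, 252]
  NpsX GAACGG/2: at [2, 181, 244] ⇒ [4, 183, 246]
  CdoIV CTGG/4: at [31, 41, 58, 66, 86, 142, 150, 167, 189, 198, 212] ⇒ [35, 45, 62, 70, 90, 146, 154, 171, 193, 202, 216]

All cut coordinates (distinct, sorted): [4, 11, 30, 35, 45, 56, 62, 70, 90, 101, 114, 121, 128, 146, 154, 158, 171, 175, 183, 193, 202, 206, 216, 242, 246, 252]

Fragments:
  [0,4): 4 bp
  [4,11): 7 bp
  [11,30): 19 bp
  [30,35): 5 bp
  [35,45): 10 bp
  [45,56): 11 bp
  [56,62): 6 bp
  [62,70): 8 bp
  [70,90): 20 bp
  [90,101): 11 bp
  [101,114): 13 bp
  [114,121): 7 bp
  [121,128): 7 bp
  [128,146): 18 bp
  [146,154): 8 bp
  [154,158): 4 bp
  [158,171): 13 bp
  [171,175): 4 bp
  [175,183): 8 bp
  [183,193): 10 bp
  [193,202): 9 bp
  [202,206): 4 bp
  [206,216): 10 bp
  [216,242): 26 bp
  [242,246): 4 bp
  [246,252): 6 bp
  [252,270): 18 bp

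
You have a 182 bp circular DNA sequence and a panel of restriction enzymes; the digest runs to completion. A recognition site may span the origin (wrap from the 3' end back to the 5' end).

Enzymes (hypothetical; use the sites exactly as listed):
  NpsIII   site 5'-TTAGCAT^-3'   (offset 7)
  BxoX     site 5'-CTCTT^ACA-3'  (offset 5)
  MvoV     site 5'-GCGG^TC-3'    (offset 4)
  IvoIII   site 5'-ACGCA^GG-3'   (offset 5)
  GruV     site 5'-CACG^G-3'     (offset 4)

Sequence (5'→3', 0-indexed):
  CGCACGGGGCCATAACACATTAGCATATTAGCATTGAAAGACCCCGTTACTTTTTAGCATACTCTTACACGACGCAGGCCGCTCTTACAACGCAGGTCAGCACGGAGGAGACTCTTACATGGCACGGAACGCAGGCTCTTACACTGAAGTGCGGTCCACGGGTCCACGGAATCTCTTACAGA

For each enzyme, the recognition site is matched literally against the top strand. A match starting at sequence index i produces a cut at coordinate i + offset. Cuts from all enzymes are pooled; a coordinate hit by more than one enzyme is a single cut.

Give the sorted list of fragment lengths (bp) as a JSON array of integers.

Per-enzyme occurrences:
  NpsIII (TTAGCAT, off=7): starts [19, 27, 53] → cuts [26, 34, 60]
  BxoX (CTCTTACA, off=5): starts [61, 81, 111, 135, 172] → cuts [66, 86, 116, 140, 177]
  MvoV (GCGGTC, off=4): starts [150] → cuts [154]
  IvoIII (ACGCAGG, off=5): starts [71, 89, 128] → cuts [76, 94, 133]
  GruV (CACGG, off=4): starts [2, 100, 122, 156, 164] → cuts [6, 104, 126, 160, 168]

Pooled cuts: [6, 26, 34, 60, 66, 76, 86, 94, 104, 116, 126, 133, 140, 154, 160, 168, 177]

Fragments:
  6→26: 20 bp
  26→34: 8 bp
  34→60: 26 bp
  60→66: 6 bp
  66→76: 10 bp
  76→86: 10 bp
  86→94: 8 bp
  94→104: 10 bp
  104→116: 12 bp
  116→126: 10 bp
  126→133: 7 bp
  133→140: 7 bp
  140→154: 14 bp
  154→160: 6 bp
  160→168: 8 bp
  168→177: 9 bp
  177→6 (wrap): 182-177+6 = 11 bp

[6,6,7,7,8,8,8,9,10,10,10,10,11,12,14,20,26]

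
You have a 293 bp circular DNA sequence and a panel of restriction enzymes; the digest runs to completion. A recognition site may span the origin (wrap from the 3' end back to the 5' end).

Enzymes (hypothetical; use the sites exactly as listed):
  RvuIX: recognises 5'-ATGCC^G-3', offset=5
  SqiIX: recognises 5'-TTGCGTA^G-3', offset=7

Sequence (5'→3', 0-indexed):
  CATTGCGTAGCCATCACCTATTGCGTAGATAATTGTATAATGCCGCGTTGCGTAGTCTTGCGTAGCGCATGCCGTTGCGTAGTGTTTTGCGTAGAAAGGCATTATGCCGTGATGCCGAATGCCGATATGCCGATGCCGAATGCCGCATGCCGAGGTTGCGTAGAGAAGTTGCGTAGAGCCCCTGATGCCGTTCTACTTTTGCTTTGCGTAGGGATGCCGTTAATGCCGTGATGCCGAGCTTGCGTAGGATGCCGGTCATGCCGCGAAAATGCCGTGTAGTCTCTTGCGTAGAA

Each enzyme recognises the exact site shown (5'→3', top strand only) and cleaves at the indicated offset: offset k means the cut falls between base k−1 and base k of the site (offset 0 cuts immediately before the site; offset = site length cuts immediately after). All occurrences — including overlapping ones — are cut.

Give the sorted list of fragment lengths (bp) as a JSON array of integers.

Per-enzyme occurrences:
  RvuIX (ATGCCG, off=5): starts [39, 68, 103, 111, 118, 126, 132, 139, 146, 184, 213, 222, 230, 248, 257, 268] → cuts [44, 73, 108, 116, 123, 131, 137, 144, 151, 189, 218, 227, 235, 253, 262, 273]
  SqiIX (TTGCGTAG, off=7): starts [2, 20, 47, 57, 74, 86, 155, 168, 203, 239, 283] → cuts [9, 27, 54, 64, 81, 93, 162, 175, 210, 246, 290]

Pooled cuts: [9, 27, 44, 54, 64, 73, 81, 93, 108, 116, 123, 131, 137, 144, 151, 162, 175, 189, 210, 218, 227, 235, 246, 253, 262, 273, 290]

Fragment lengths:
  9→27: 18 bp
  27→44: 17 bp
  44→54: 10 bp
  54→64: 10 bp
  64→73: 9 bp
  73→81: 8 bp
  81→93: 12 bp
  93→108: 15 bp
  108→116: 8 bp
  116→123: 7 bp
  123→131: 8 bp
  131→137: 6 bp
  137→144: 7 bp
  144→151: 7 bp
  151→162: 11 bp
  162→175: 13 bp
  175→189: 14 bp
  189→210: 21 bp
  210→218: 8 bp
  218→227: 9 bp
  227→235: 8 bp
  235→246: 11 bp
  246→253: 7 bp
  253→262: 9 bp
  262→273: 11 bp
  273→290: 17 bp
  290→9 (wrap): 293-290+9 = 12 bp

[6,7,7,7,7,8,8,8,8,8,9,9,9,10,10,11,11,11,12,12,13,14,15,17,17,18,21]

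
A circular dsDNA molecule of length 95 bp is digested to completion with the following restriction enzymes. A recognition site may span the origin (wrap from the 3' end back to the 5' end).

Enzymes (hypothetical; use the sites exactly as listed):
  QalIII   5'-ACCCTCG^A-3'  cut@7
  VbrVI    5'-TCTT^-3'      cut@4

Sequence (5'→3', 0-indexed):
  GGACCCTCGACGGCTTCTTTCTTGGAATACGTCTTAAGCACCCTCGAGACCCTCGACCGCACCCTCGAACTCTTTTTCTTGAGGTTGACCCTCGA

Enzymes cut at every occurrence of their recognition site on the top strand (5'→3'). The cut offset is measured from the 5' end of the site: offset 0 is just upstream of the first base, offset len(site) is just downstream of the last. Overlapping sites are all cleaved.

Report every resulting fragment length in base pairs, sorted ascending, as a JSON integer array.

[4,6,7,9,10,10,11,12,12,14]

Site scan:
  QalIII ACCCTCGA/7: at [2, 39, 48, 60, 87] ⇒ [9, 46, 55, 67, 94]
  VbrVI TCTT/4: at [15, 19, 31, 70, 76] ⇒ [19, 23, 35, 74, 80]

All cut coordinates (distinct, sorted): [9, 19, 23, 35, 46, 55, 67, 74, 80, 94]

Fragments:
  9→19: 10 bp
  19→23: 4 bp
  23→35: 12 bp
  35→46: 11 bp
  46→55: 9 bp
  55→67: 12 bp
  67→74: 7 bp
  74→80: 6 bp
  80→94: 14 bp
  94→9 (wrap): 95-94+9 = 10 bp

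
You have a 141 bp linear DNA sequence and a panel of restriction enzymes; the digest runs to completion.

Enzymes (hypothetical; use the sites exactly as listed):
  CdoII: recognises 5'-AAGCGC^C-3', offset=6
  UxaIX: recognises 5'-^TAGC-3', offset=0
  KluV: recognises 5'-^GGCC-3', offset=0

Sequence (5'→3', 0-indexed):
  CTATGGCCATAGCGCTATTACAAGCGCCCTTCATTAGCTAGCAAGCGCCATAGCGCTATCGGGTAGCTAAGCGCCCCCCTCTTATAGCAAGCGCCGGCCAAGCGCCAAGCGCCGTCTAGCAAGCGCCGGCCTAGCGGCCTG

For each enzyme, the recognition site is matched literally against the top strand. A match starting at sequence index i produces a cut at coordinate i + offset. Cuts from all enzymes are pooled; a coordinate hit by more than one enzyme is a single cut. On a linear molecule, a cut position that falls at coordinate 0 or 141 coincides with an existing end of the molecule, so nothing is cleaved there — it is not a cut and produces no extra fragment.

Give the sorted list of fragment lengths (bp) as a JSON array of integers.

Scan for sites:
  CdoII (AAGCGCC, off=6): starts [21, 42, 68, 88, 99, 106, 120] → cuts [27, 48, 74, 94, 105, 112, 126]
  UxaIX (TAGC, off=0): starts [9, 34, 38, 50, 63, 84, 116, 131] → cuts [9, 34, 38, 50, 63, 84, 116, 131]
  KluV (GGCC, off=0): starts [4, 95, 127, 135] → cuts [4, 95, 127, 135]

All cut coordinates (distinct, sorted): [4, 9, 27, 34, 38, 48, 50, 63, 74, 84, 94, 95, 105, 112, 116, 126, 127, 131, 135]

Fragments:
  [0,4): 4 bp
  [4,9): 5 bp
  [9,27): 18 bp
  [27,34): 7 bp
  [34,38): 4 bp
  [38,48): 10 bp
  [48,50): 2 bp
  [50,63): 13 bp
  [63,74): 11 bp
  [74,84): 10 bp
  [84,94): 10 bp
  [94,95): 1 bp
  [95,105): 10 bp
  [105,112): 7 bp
  [112,116): 4 bp
  [116,126): 10 bp
  [126,127): 1 bp
  [127,131): 4 bp
  [131,135): 4 bp
  [135,141): 6 bp

[1,1,2,4,4,4,4,4,5,6,7,7,10,10,10,10,10,11,13,18]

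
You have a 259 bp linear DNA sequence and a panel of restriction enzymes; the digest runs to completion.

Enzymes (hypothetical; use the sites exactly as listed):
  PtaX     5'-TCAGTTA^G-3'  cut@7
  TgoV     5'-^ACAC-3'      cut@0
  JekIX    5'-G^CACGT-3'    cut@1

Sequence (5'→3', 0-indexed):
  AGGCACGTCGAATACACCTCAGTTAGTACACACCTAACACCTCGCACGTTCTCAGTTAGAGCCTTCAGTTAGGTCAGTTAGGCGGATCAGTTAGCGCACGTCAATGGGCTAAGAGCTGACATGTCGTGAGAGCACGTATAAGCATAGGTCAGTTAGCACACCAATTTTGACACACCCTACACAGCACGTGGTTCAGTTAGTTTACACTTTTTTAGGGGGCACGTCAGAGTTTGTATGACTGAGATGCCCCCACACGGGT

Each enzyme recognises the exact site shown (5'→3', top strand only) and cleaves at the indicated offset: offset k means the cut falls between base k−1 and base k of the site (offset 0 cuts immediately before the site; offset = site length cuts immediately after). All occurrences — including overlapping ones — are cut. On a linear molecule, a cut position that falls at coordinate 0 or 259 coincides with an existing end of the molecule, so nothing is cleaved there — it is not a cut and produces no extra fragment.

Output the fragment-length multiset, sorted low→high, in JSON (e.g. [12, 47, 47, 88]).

Per-enzyme occurrences:
  PtaX TCAGTTAG/7: at [18, 51, 64, 73, 86, 148, 192] ⇒ [25, 58, 71, 80, 93, 155, 199]
  TgoV ACAC/0: at [13, 27, 29, 36, 157, 169, 171, 178, 203, 251] ⇒ [13, 27, 29, 36, 157, 169, 171, 178, 203, 251]
  JekIX GCACGT/1: at [2, 43, 95, 131, 183, 218] ⇒ [3, 44, 96, 132, 184, 219]

Pooled cuts: [3, 13, 25, 27, 29, 36, 44, 58, 71, 80, 93, 96, 132, 155, 157, 169, 171, 178, 184, 199, 203, 219, 251]

Fragment lengths:
  [0,3): 3 bp
  [3,13): 10 bp
  [13,25): 12 bp
  [25,27): 2 bp
  [27,29): 2 bp
  [29,36): 7 bp
  [36,44): 8 bp
  [44,58): 14 bp
  [58,71): 13 bp
  [71,80): 9 bp
  [80,93): 13 bp
  [93,96): 3 bp
  [96,132): 36 bp
  [132,155): 23 bp
  [155,157): 2 bp
  [157,169): 12 bp
  [169,171): 2 bp
  [171,178): 7 bp
  [178,184): 6 bp
  [184,199): 15 bp
  [199,203): 4 bp
  [203,219): 16 bp
  [219,251): 32 bp
  [251,259): 8 bp

[2,2,2,2,3,3,4,6,7,7,8,8,9,10,12,12,13,13,14,15,16,23,32,36]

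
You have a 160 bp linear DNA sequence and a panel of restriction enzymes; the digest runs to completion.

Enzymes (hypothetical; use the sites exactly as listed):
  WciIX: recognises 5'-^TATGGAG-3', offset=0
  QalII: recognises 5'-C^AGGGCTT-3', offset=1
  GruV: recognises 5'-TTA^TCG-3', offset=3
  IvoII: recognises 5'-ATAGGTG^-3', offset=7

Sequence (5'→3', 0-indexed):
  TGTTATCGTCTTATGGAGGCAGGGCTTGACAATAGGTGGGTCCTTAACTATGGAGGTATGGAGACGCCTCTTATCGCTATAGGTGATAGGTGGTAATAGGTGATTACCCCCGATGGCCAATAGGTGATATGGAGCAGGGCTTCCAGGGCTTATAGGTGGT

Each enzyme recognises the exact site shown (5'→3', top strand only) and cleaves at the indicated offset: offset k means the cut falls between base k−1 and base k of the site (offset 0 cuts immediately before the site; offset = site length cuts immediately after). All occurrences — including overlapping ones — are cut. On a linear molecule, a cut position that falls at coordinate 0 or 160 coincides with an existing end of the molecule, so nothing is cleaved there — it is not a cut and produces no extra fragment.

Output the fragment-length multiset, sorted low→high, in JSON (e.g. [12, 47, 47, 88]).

[1,2,5,6,7,8,8,9,9,10,10,12,14,17,18,24]

Site scan:
  WciIX (TATGGAG, off=0): starts [11, 48, 56, 127] → cuts [11, 48, 56, 127]
  QalII (CAGGGCTT, off=1): starts [19, 134, 143] → cuts [20, 135, 144]
  GruV (TTATCG, off=3): starts [2, 70] → cuts [5, 73]
  IvoII (ATAGGTG, off=7): starts [31, 78, 85, 95, 119, 151] → cuts [38, 85, 92, 102, 126, 158]

All cut coordinates (distinct, sorted): [5, 11, 20, 38, 48, 56, 73, 85, 92, 102, 126, 127, 135, 144, 158]

Fragments:
  [0,5): 5 bp
  [5,11): 6 bp
  [11,20): 9 bp
  [20,38): 18 bp
  [38,48): 10 bp
  [48,56): 8 bp
  [56,73): 17 bp
  [73,85): 12 bp
  [85,92): 7 bp
  [92,102): 10 bp
  [102,126): 24 bp
  [126,127): 1 bp
  [127,135): 8 bp
  [135,144): 9 bp
  [144,158): 14 bp
  [158,160): 2 bp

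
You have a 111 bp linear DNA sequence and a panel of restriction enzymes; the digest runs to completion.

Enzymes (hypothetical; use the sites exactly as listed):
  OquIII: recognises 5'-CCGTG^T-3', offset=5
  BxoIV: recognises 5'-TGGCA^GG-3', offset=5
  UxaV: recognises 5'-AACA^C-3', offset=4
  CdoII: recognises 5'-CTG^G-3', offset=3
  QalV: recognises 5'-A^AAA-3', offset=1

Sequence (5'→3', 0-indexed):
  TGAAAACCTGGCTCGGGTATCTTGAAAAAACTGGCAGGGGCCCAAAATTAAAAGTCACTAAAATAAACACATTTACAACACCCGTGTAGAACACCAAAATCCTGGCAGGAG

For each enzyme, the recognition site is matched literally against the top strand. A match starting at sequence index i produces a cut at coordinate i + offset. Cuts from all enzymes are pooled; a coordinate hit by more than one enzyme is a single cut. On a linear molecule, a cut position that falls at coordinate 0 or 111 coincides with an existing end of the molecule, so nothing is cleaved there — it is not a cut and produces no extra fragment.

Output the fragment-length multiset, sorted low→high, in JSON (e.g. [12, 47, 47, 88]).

Scan for sites:
  OquIII CCGTGT/5: at [81] ⇒ [86]
  BxoIV TGGCAGG/5: at [31, 102] ⇒ [36, 107]
  UxaV AACAC/4: at [65, 76, 89] ⇒ [69, 80, 93]
  CdoII CTGG/3: at [7, 30, 101] ⇒ [10, 33, 104]
  QalV AAAA/1: at [2, 24, 25, 26, 43, 49, 59, 95] ⇒ [3, 25, 26, 27, 44, 50, 60, 96]

All cut coordinates (distinct, sorted): [3, 10, 25, 26, 27, 33, 36, 44, 50, 60, 69, 80, 86, 93, 96, 104, 107]

Fragments:
  [0,3): 3 bp
  [3,10): 7 bp
  [10,25): 15 bp
  [25,26): 1 bp
  [26,27): 1 bp
  [27,33): 6 bp
  [33,36): 3 bp
  [36,44): 8 bp
  [44,50): 6 bp
  [50,60): 10 bp
  [60,69): 9 bp
  [69,80): 11 bp
  [80,86): 6 bp
  [86,93): 7 bp
  [93,96): 3 bp
  [96,104): 8 bp
  [104,107): 3 bp
  [107,111): 4 bp

[1,1,3,3,3,3,4,6,6,6,7,7,8,8,9,10,11,15]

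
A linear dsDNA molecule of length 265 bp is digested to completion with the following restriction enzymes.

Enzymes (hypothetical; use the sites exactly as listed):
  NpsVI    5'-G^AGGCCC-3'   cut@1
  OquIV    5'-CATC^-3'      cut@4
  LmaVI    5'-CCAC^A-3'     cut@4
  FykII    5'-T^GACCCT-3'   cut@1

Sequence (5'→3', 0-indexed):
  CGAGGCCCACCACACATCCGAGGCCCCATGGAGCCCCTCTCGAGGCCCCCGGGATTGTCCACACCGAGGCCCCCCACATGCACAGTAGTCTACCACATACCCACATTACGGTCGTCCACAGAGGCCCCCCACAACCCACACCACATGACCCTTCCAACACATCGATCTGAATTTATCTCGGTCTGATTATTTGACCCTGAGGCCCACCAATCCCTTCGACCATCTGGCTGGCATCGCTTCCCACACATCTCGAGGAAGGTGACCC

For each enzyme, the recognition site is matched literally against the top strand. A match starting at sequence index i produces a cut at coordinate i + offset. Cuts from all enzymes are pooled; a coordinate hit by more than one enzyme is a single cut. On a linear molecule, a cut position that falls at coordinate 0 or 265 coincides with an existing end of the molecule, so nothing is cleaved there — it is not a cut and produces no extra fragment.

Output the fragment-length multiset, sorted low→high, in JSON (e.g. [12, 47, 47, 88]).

Per-enzyme occurrences:
  NpsVI GAGGCCC/1: at [1, 19, 41, 65, 120, 198] ⇒ [2, 20, 42, 66, 121, 199]
  OquIV CATC/4: at [14, 159, 220, 231, 245] ⇒ [18, 163, 224, 235, 249]
  LmaVI CCACA/4: at [9, 58, 73, 92, 100, 115, 128, 135, 140, 240] ⇒ [13, 62, 77, 96, 104, 119, 132, 139, 144, 244]
  FykII TGACCCT/1: at [145, 191] ⇒ [146, 192]

All cut coordinates (distinct, sorted): [2, 13, 18, 20, 42, 62, 66, 77, 96, 104, 119, 121, 132, 139, 144, 146, 163, 192, 199, 224, 235, 244, 249]

Fragment lengths:
  [0,2): 2 bp
  [2,13): 11 bp
  [13,18): 5 bp
  [18,20): 2 bp
  [20,42): 22 bp
  [42,62): 20 bp
  [62,66): 4 bp
  [66,77): 11 bp
  [77,96): 19 bp
  [96,104): 8 bp
  [104,119): 15 bp
  [119,121): 2 bp
  [121,132): 11 bp
  [132,139): 7 bp
  [139,144): 5 bp
  [144,146): 2 bp
  [146,163): 17 bp
  [163,192): 29 bp
  [192,199): 7 bp
  [199,224): 25 bp
  [224,235): 11 bp
  [235,244): 9 bp
  [244,249): 5 bp
  [249,265): 16 bp

[2,2,2,2,4,5,5,5,7,7,8,9,11,11,11,11,15,16,17,19,20,22,25,29]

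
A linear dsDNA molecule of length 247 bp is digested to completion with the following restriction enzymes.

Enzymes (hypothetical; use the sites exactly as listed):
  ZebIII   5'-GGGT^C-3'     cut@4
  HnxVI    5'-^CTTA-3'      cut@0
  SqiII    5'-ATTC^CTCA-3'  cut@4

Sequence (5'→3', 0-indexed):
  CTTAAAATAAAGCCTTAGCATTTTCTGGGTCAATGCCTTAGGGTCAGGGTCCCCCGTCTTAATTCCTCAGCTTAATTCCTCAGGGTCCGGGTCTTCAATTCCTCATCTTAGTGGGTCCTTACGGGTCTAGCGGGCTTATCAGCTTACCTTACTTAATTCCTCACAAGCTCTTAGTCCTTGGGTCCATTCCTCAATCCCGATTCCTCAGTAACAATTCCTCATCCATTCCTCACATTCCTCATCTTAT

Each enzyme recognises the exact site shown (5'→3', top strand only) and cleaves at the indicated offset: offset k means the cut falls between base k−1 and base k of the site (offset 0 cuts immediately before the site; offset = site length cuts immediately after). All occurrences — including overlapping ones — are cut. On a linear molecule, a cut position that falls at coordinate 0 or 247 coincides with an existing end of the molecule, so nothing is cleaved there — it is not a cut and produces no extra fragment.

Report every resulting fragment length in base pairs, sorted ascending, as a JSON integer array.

Scan for sites:
  ZebIII (GGGTC, off=4): starts [26, 40, 46, 82, 88, 112, 122, 179] → cuts [30, 44, 50, 86, 92, 116, 126, 183]
  HnxVI (CTTA, off=0): starts [0, 13, 36, 57, 70, 106, 117, 134, 142, 147, 151, 169, 242] → cuts [13, 36, 57, 70, 106, 117, 134, 142, 147, 151, 169, 242] (position 0 is a terminus of the linear molecule — no cut)
  SqiII (ATTCCTCA, off=4): starts [61, 74, 97, 155, 185, 199, 213, 224, 233] → cuts [65, 78, 101, 159, 189, 203, 217, 228, 237]

Pooled cuts: [13, 30, 36, 44, 50, 57, 65, 70, 78, 86, 92, 101, 106, 116, 117, 126, 134, 142, 147, 151, 159, 169, 183, 189, 203, 217, 228, 237, 242]

Fragments:
  [0,13): 13 bp
  [13,30): 17 bp
  [30,36): 6 bp
  [36,44): 8 bp
  [44,50): 6 bp
  [50,57): 7 bp
  [57,65): 8 bp
  [65,70): 5 bp
  [70,78): 8 bp
  [78,86): 8 bp
  [86,92): 6 bp
  [92,101): 9 bp
  [101,106): 5 bp
  [106,116): 10 bp
  [116,117): 1 bp
  [117,126): 9 bp
  [126,134): 8 bp
  [134,142): 8 bp
  [142,147): 5 bp
  [147,151): 4 bp
  [151,159): 8 bp
  [159,169): 10 bp
  [169,183): 14 bp
  [183,189): 6 bp
  [189,203): 14 bp
  [203,217): 14 bp
  [217,228): 11 bp
  [228,237): 9 bp
  [237,242): 5 bp
  [242,247): 5 bp

[1,4,5,5,5,5,5,6,6,6,6,7,8,8,8,8,8,8,8,9,9,9,10,10,11,13,14,14,14,17]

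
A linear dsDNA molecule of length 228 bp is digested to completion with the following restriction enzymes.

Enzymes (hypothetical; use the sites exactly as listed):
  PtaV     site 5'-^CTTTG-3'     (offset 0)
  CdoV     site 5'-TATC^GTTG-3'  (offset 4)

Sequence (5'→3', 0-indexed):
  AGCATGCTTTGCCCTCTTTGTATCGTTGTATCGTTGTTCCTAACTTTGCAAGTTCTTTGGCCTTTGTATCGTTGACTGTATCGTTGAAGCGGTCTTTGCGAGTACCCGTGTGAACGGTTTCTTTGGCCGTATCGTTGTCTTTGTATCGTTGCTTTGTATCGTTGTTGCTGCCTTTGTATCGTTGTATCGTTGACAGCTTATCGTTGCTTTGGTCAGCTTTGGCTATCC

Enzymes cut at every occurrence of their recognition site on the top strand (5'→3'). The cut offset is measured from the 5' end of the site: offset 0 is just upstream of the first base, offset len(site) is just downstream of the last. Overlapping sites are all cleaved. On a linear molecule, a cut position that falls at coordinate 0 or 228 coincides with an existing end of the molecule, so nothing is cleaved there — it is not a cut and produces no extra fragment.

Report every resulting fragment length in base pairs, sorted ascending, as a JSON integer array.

Scan for sites:
  PtaV CTTTG/0: at [6, 15, 43, 54, 61, 93, 120, 138, 151, 171, 206, 216] ⇒ [6, 15, 43, 54, 61, 93, 120, 138, 151, 171, 206, 216]
  CdoV TATCGTTG/4: at [20, 28, 66, 78, 129, 143, 156, 176, 184, 198] ⇒ [24, 32, 70, 82, 133, 147, 160, 180, 188, 202]

Pooled cuts: [6, 15, 24, 32, 43, 54, 61, 70, 82, 93, 120, 133, 138, 147, 151, 160, 171, 180, 188, 202, 206, 216]

Fragments:
  [0,6): 6 bp
  [6,15): 9 bp
  [15,24): 9 bp
  [24,32): 8 bp
  [32,43): 11 bp
  [43,54): 11 bp
  [54,61): 7 bp
  [61,70): 9 bp
  [70,82): 12 bp
  [82,93): 11 bp
  [93,120): 27 bp
  [120,133): 13 bp
  [133,138): 5 bp
  [138,147): 9 bp
  [147,151): 4 bp
  [151,160): 9 bp
  [160,171): 11 bp
  [171,180): 9 bp
  [180,188): 8 bp
  [188,202): 14 bp
  [202,206): 4 bp
  [206,216): 10 bp
  [216,228): 12 bp

[4,4,5,6,7,8,8,9,9,9,9,9,9,10,11,11,11,11,12,12,13,14,27]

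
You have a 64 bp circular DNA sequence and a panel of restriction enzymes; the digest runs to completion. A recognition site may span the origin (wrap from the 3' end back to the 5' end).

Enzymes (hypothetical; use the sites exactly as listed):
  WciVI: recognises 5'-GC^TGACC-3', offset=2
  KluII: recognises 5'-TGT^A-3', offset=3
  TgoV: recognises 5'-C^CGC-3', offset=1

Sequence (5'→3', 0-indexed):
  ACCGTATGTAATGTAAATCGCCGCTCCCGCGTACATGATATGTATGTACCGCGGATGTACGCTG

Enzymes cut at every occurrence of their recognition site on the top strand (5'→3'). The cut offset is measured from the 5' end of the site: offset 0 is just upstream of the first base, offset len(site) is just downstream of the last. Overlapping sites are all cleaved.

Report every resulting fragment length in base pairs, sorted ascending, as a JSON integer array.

Per-enzyme occurrences:
  WciVI (GCTGACC, off=2): starts [60] → cuts [62]
  KluII (TGTA, off=3): starts [6, 11, 40, 44, 55] → cuts [9, 14, 43, 47, 58]
  TgoV (CCGC, off=1): starts [20, 26, 48] → cuts [21, 27, 49]

Pooled cuts: [9, 14, 21, 27, 43, 47, 49, 58, 62]

Fragment lengths:
  9→14: 5 bp
  14→21: 7 bp
  21→27: 6 bp
  27→43: 16 bp
  43→47: 4 bp
  47→49: 2 bp
  49→58: 9 bp
  58→62: 4 bp
  62→9 (wrap): 64-62+9 = 11 bp

[2,4,4,5,6,7,9,11,16]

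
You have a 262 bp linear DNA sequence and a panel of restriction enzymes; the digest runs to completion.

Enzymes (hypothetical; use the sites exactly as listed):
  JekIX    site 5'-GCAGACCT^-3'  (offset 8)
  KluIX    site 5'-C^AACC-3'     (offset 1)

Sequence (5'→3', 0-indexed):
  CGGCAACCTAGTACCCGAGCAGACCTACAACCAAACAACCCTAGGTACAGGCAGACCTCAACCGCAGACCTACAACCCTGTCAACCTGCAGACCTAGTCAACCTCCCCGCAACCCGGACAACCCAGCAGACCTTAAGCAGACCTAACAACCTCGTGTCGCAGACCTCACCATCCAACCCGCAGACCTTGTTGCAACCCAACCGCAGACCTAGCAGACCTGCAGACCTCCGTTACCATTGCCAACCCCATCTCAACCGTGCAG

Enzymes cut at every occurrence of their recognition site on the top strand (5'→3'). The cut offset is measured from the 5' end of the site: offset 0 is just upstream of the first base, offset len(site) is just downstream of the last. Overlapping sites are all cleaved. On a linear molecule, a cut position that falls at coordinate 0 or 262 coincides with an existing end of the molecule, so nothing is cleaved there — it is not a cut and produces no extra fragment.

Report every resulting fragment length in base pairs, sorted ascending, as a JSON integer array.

Site scan:
  JekIX (GCAGACCT, off=8): starts [18, 50, 63, 87, 125, 136, 158, 179, 202, 211, 219] → cuts [26, 58, 71, 95, 133, 144, 166, 187, 210, 219, 227]
  KluIX (CAACC, off=1): starts [3, 27, 35, 58, 72, 81, 98, 109, 118, 146, 173, 192, 197, 240, 251] → cuts [4, 28, 36, 59, 73, 82, 99, 110, 119, 147, 174, 193, 198, 241, 252]

All cut coordinates (distinct, sorted): [4, 26, 28, 36, 58, 59, 71, 73, 82, 95, 99, 110, 119, 133, 144, 147, 166, 174, 187, 193, 198, 210, 219, 227, 241, 252]

Fragments:
  [0,4): 4 bp
  [4,26): 22 bp
  [26,28): 2 bp
  [28,36): 8 bp
  [36,58): 22 bp
  [58,59): 1 bp
  [59,71): 12 bp
  [71,73): 2 bp
  [73,82): 9 bp
  [82,95): 13 bp
  [95,99): 4 bp
  [99,110): 11 bp
  [110,119): 9 bp
  [119,133): 14 bp
  [133,144): 11 bp
  [144,147): 3 bp
  [147,166): 19 bp
  [166,174): 8 bp
  [174,187): 13 bp
  [187,193): 6 bp
  [193,198): 5 bp
  [198,210): 12 bp
  [210,219): 9 bp
  [219,227): 8 bp
  [227,241): 14 bp
  [241,252): 11 bp
  [252,262): 10 bp

[1,2,2,3,4,4,5,6,8,8,8,9,9,9,10,11,11,11,12,12,13,13,14,14,19,22,22]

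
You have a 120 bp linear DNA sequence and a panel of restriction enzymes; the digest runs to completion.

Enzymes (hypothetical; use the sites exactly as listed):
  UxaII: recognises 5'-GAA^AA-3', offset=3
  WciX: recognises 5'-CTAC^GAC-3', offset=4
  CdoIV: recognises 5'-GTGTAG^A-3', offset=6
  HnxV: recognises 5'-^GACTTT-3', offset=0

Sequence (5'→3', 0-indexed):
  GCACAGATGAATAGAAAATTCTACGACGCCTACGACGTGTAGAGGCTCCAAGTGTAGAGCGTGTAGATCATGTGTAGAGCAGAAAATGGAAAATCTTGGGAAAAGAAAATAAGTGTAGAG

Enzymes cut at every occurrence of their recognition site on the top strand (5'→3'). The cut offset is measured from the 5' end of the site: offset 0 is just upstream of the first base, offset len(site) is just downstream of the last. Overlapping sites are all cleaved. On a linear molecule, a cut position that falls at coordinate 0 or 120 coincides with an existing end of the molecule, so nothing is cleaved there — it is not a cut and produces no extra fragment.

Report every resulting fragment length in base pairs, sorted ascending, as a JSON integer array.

Scan for sites:
  UxaII GAAAA/3: at [13, 81, 88, 99, 104] ⇒ [16, 84, 91, 102, 107]
  WciX CTACGAC/4: at [20, 29] ⇒ [24, 33]
  CdoIV GTGTAGA/6: at [36, 51, 60, 71, 112] ⇒ [42, 57, 66, 77, 118]
  HnxV (GACTTT, off=0): no sites

All cut coordinates (distinct, sorted): [16, 24, 33, 42, 57, 66, 77, 84, 91, 102, 107, 118]

Fragments:
  [0,16): 16 bp
  [16,24): 8 bp
  [24,33): 9 bp
  [33,42): 9 bp
  [42,57): 15 bp
  [57,66): 9 bp
  [66,77): 11 bp
  [77,84): 7 bp
  [84,91): 7 bp
  [91,102): 11 bp
  [102,107): 5 bp
  [107,118): 11 bp
  [118,120): 2 bp

[2,5,7,7,8,9,9,9,11,11,11,15,16]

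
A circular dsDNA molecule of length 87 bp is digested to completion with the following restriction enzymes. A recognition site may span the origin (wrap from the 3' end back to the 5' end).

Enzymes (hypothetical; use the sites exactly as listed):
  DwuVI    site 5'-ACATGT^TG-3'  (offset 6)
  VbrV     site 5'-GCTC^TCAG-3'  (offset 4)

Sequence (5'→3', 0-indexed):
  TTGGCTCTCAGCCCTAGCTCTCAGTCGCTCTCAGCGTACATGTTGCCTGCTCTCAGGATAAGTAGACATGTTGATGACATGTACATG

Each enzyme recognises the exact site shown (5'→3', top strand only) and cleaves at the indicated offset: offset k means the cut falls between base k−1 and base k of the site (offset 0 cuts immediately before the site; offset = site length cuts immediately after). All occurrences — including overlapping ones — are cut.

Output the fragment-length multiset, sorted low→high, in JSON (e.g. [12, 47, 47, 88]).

Scan for sites:
  DwuVI (ACATGTTG, off=6): starts [37, 65, 82] → cuts [1, 43, 71]
  VbrV (GCTCTCAG, off=4): starts [3, 16, 26, 48] → cuts [7, 20, 30, 52]

All cut coordinates (distinct, sorted): [1, 7, 20, 30, 43, 52, 71]

Fragment lengths:
  1→7: 6 bp
  7→20: 13 bp
  20→30: 10 bp
  30→43: 13 bp
  43→52: 9 bp
  52→71: 19 bp
  71→1 (wrap): 87-71+1 = 17 bp

[6,9,10,13,13,17,19]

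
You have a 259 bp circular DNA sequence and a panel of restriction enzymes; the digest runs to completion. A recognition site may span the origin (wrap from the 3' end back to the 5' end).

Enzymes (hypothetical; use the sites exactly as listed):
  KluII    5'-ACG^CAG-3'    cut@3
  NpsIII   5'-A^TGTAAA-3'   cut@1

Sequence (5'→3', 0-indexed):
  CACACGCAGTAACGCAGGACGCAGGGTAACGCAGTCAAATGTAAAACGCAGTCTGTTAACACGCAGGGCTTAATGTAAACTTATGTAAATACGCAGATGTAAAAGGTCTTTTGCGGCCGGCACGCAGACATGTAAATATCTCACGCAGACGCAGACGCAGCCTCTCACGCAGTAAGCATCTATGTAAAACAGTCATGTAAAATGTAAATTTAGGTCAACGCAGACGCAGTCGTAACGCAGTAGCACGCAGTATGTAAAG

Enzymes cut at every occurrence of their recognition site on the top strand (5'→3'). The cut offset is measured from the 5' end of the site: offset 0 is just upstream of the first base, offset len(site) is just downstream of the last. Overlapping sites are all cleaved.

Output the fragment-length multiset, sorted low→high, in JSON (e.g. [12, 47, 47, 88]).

Site scan:
  KluII (ACGCAG, off=3): starts [3, 11, 18, 28, 45, 60, 90, 121, 142, 148, 154, 166, 217, 223, 234, 244] → cuts [6, 14, 21, 31, 48, 63, 93, 124, 145, 151, 157, 169, 220, 226, 237, 247]
  NpsIII (ATGTAAA, off=1): starts [38, 72, 82, 96, 129, 181, 194, 201, 251] → cuts [39, 73, 83, 97, 130, 182, 195, 202, 252]

Pooled cuts: [6, 14, 21, 31, 39, 48, 63, 73, 83, 93, 97, 124, 130, 145, 151, 157, 169, 182, 195, 202, 220, 226, 237, 247, 252]

Fragment lengths:
  6→14: 8 bp
  14→21: 7 bp
  21→31: 10 bp
  31→39: 8 bp
  39→48: 9 bp
  48→63: 15 bp
  63→73: 10 bp
  73→83: 10 bp
  83→93: 10 bp
  93→97: 4 bp
  97→124: 27 bp
  124→130: 6 bp
  130→145: 15 bp
  145→151: 6 bp
  151→157: 6 bp
  157→169: 12 bp
  169→182: 13 bp
  182→195: 13 bp
  195→202: 7 bp
  202→220: 18 bp
  220→226: 6 bp
  226→237: 11 bp
  237→247: 10 bp
  247→252: 5 bp
  252→6 (wrap): 259-252+6 = 13 bp

[4,5,6,6,6,6,7,7,8,8,9,10,10,10,10,10,11,12,13,13,13,15,15,18,27]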